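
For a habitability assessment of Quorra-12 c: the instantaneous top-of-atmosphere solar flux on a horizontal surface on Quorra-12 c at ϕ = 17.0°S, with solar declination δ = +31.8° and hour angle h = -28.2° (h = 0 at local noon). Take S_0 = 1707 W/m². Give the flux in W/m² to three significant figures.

cos θ_z = sin ϕ sin δ + cos ϕ cos δ cos h = -0.154067 + 0.716285 = 0.562218.
Flux = S_0 · cos θ_z = 1707 × 0.562218 = 959.7 W/m².

960 W/m²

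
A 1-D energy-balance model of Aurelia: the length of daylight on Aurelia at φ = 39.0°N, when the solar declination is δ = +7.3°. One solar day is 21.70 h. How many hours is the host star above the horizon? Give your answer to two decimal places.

cos H₀ = −tan φ · tan δ = −tan(+39.0°) × tan(+7.300°) = -0.1037, so H₀ = 1.6747 rad = 95.95°.
Daylight = 2H₀/(2π) × 21.70 h = (1.6747/π) × 21.70 = 11.57 h.

11.57 h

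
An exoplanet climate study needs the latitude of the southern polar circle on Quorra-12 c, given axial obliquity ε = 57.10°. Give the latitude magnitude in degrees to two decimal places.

32.90°

The polar circle is the lowest latitude that experiences at least one full rotation of continuous darkness at the northern-summer solstice; it lies at |φ| = 90° − ε = 90° − 57.10° = 32.90°.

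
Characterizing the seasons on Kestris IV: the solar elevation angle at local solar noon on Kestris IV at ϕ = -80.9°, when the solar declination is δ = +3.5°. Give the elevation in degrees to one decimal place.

5.6°

At local noon the hour angle is zero, so the zenith angle equals |ϕ − δ| = |-80.9° − (+3.500°)| = 84.400°.
Elevation = 90° − 84.400° = 5.6°.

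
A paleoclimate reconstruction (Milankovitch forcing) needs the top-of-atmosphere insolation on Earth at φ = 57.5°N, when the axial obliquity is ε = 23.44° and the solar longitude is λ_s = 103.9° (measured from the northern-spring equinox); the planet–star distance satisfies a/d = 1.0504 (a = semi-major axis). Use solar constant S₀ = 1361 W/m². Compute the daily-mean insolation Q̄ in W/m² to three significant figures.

Solar declination: sin δ = sin ε · sin λ_s = sin 23.44° × sin 103.9° = 0.38614, so δ = +22.715°.
cos H₀ = −tan(+57.5°) tan(+22.715°) = -0.6571, H₀ = 2.2877 rad.
Bracket: H₀ sin φ sin δ + cos φ cos δ sin H₀ = 2.2877×0.84339×0.38614 + 0.53730×0.92244×0.75382 = 0.745028 + 0.373614 = 1.118642.
Inverse-square distance factor (a/d)² = 1.0504² = 1.103340.
Q̄ = (S₀/π) × 1.103340 × [bracket] = (1361/π) × 1.103340 × 1.118642 = 534.7 W/m².

Q̄ ≈ 535 W/m²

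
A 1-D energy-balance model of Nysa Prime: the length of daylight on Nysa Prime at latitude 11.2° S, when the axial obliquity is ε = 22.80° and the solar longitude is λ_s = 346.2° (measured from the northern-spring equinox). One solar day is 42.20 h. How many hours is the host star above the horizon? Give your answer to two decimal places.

21.35 h

Solar declination: sin δ = sin ε · sin λ_s = sin 22.80° × sin 346.2° = -0.09244, so δ = -5.304°.
cos H₀ = −tan φ · tan δ = −tan(-11.2°) × tan(-5.304°) = -0.0184, so H₀ = 1.5892 rad = 91.05°.
Daylight = 2H₀/(2π) × 42.20 h = (1.5892/π) × 42.20 = 21.35 h.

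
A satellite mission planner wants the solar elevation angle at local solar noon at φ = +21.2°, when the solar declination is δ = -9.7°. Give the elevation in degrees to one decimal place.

At local noon the hour angle is zero, so the zenith angle equals |φ − δ| = |+21.2° − (-9.700°)| = 30.900°.
Elevation = 90° − 30.900° = 59.1°.

59.1°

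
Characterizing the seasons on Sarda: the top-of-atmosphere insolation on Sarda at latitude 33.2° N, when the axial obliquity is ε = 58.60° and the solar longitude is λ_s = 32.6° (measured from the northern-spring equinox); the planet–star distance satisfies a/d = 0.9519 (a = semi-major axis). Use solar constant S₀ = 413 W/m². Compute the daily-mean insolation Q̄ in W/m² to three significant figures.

Q̄ ≈ 141 W/m²

Solar declination: sin δ = sin ε · sin λ_s = sin 58.60° × sin 32.6° = 0.45987, so δ = +27.379°.
cos H₀ = −tan(+33.2°) tan(+27.379°) = -0.3389, H₀ = 1.9165 rad.
Bracket: H₀ sin φ sin δ + cos φ cos δ sin H₀ = 1.9165×0.54756×0.45987 + 0.83676×0.88799×0.94083 = 0.482587 + 0.699069 = 1.181656.
Inverse-square distance factor (a/d)² = 0.9519² = 0.906114.
Q̄ = (S₀/π) × 0.906114 × [bracket] = (413/π) × 0.906114 × 1.181656 = 140.8 W/m².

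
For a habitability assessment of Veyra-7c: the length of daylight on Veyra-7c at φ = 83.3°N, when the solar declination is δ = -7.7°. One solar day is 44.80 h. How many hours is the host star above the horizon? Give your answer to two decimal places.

cos H₀ = −tan φ · tan δ = 1.1509 ≥ 1, so the host star never rises (polar night) and H₀ = 0.
Daylight = 2H₀/(2π) × 44.80 h = (0.0000/π) × 44.80 = 0.00 h.

0.00 h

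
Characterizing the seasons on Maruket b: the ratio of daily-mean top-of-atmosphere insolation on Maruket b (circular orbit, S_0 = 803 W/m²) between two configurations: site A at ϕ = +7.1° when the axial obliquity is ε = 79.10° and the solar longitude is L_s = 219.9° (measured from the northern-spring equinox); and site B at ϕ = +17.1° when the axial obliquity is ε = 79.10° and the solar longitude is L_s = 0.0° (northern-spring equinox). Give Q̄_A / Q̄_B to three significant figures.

— Configuration A (ϕ=+7.1°):
Solar declination: sin δ = sin ε · sin L_s = sin 79.10° × sin 219.9° = -0.62988, so δ = -39.041°.
cos h₀ = −tan(+7.1°) tan(-39.041°) = 0.1010, h₀ = 1.4696 rad.
Bracket: h₀ sin ϕ sin δ + cos ϕ cos δ sin h₀ = 1.4696×0.12360×-0.62988 + 0.99233×0.77669×0.99489 = -0.114413 + 0.766794 = 0.652381.
Q̄ = (S_0/π) × [bracket] = (803/π) × 0.652381 = 166.75 W/m².
— Configuration B (ϕ=+17.1°):
Solar declination: sin δ = sin ε · sin L_s = sin 79.10° × sin 0.0° = 0.00000, so δ = +0.000°.
cos h₀ = −tan(+17.1°) tan(+0.000°) = -0.0000, h₀ = 1.5708 rad.
Bracket: h₀ sin ϕ sin δ + cos ϕ cos δ sin h₀ = 1.5708×0.29404×0.00000 + 0.95579×1.00000×1.00000 = 0.000000 + 0.955790 = 0.955790.
Q̄ = (S_0/π) × [bracket] = (803/π) × 0.955790 = 244.30 W/m².
Ratio Q̄_A / Q̄_B = 166.75 / 244.30 = 0.6826.

Q̄_A / Q̄_B ≈ 0.683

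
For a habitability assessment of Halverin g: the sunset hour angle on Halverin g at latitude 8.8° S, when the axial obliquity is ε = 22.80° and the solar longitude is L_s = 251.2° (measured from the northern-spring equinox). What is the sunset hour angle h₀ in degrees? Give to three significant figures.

Solar declination: sin δ = sin ε · sin L_s = sin 22.80° × sin 251.2° = -0.36684, so δ = -21.521°.
cos h₀ = −tan ϕ · tan δ = −tan(-8.8°) × tan(-21.521°) = -0.0610, so h₀ = 1.6319 rad = 93.50°.

h₀ = 93.5°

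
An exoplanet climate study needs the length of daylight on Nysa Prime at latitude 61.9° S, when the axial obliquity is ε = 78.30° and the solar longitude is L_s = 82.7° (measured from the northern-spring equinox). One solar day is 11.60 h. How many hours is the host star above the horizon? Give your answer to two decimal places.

0.00 h

Solar declination: sin δ = sin ε · sin L_s = sin 78.30° × sin 82.7° = 0.97129, so δ = +76.236°.
cos h₀ = −tan ϕ · tan δ = 7.6458 ≥ 1, so the host star never rises (polar night) and h₀ = 0.
Daylight = 2h₀/(2π) × 11.60 h = (0.0000/π) × 11.60 = 0.00 h.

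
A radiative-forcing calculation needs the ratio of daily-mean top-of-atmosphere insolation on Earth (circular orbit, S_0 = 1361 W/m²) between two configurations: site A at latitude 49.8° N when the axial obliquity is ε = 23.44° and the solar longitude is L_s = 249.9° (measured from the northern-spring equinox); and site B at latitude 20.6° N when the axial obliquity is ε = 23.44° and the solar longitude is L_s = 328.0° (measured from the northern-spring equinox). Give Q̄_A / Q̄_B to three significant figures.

Q̄_A / Q̄_B ≈ 0.274

— Configuration A (ϕ=+49.8°):
Solar declination: sin δ = sin ε · sin L_s = sin 23.44° × sin 249.9° = -0.37356, so δ = -21.935°.
cos h₀ = −tan(+49.8°) tan(-21.935°) = 0.4765, h₀ = 1.0741 rad.
Bracket: h₀ sin ϕ sin δ + cos ϕ cos δ sin h₀ = 1.0741×0.76380×-0.37356 + 0.64546×0.92761×0.87915 = -0.306468 + 0.526378 = 0.219910.
Q̄ = (S_0/π) × [bracket] = (1361/π) × 0.219910 = 95.269 W/m².
— Configuration B (ϕ=+20.6°):
Solar declination: sin δ = sin ε · sin L_s = sin 23.44° × sin 328.0° = -0.21080, so δ = -12.169°.
cos h₀ = −tan(+20.6°) tan(-12.169°) = 0.0811, h₀ = 1.4897 rad.
Bracket: h₀ sin ϕ sin δ + cos ϕ cos δ sin h₀ = 1.4897×0.35184×-0.21080 + 0.93606×0.97753×0.99671 = -0.110488 + 0.912016 = 0.801528.
Q̄ = (S_0/π) × [bracket] = (1361/π) × 0.801528 = 347.24 W/m².
Ratio Q̄_A / Q̄_B = 95.269 / 347.24 = 0.2744.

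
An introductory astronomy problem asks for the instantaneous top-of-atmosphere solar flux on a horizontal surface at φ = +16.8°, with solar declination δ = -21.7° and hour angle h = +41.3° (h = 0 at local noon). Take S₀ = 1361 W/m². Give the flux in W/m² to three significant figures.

cos θ_z = sin φ sin δ + cos φ cos δ cos h = -0.106869 + 0.668232 = 0.561363.
Flux = S₀ · cos θ_z = 1361 × 0.561363 = 764.0 W/m².

764 W/m²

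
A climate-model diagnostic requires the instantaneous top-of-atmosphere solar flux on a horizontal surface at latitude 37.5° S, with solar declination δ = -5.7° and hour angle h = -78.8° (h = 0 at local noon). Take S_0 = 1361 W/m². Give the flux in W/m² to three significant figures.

291 W/m²

cos θ_z = sin ϕ sin δ + cos ϕ cos δ cos h = 0.060462 + 0.153335 = 0.213797.
Flux = S_0 · cos θ_z = 1361 × 0.213797 = 291.0 W/m².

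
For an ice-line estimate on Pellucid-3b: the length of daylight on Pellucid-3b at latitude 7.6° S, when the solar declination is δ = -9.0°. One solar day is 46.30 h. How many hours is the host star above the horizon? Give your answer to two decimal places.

cos H₀ = −tan φ · tan δ = −tan(-7.6°) × tan(-9.000°) = -0.0211, so H₀ = 1.5919 rad = 91.21°.
Daylight = 2H₀/(2π) × 46.30 h = (1.5919/π) × 46.30 = 23.46 h.

23.46 h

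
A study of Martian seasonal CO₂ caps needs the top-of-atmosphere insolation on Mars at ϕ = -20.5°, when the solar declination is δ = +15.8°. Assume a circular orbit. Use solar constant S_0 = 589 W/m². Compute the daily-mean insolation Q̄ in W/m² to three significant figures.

cos h₀ = −tan(-20.5°) tan(+15.800°) = 0.1058, h₀ = 1.4648 rad.
Bracket: h₀ sin ϕ sin δ + cos ϕ cos δ sin h₀ = 1.4648×-0.35021×0.27228 + 0.93667×0.96222×0.99439 = -0.139676 + 0.896226 = 0.756550.
Q̄ = (S_0/π) × [bracket] = (589/π) × 0.756550 = 141.8 W/m².

Q̄ ≈ 142 W/m²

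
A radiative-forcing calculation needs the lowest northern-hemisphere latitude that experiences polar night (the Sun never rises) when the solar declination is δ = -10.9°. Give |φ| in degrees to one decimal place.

|φ| = 79.1°

Polar night requires cos H₀ = −tan φ tan δ ≥ 1, i.e. tan φ tan δ ≤ −1.
The boundary is |tan φ| · |tan δ| = 1, so |φ| = 90° − |δ| = 90° − 10.9° = 79.1° in the northern hemisphere.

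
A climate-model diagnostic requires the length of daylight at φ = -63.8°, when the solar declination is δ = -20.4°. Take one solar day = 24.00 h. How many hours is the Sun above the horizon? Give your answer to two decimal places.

18.55 h

cos H₀ = −tan φ · tan δ = −tan(-63.8°) × tan(-20.400°) = -0.7558, so H₀ = 2.4277 rad = 139.09°.
Daylight = 2H₀/(2π) × 24.00 h = (2.4277/π) × 24.00 = 18.55 h.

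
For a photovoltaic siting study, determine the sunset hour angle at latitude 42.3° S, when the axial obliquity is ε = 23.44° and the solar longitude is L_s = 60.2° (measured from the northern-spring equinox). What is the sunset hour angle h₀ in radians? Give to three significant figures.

h₀ = 1.23 rad

Solar declination: sin δ = sin ε · sin L_s = sin 23.44° × sin 60.2° = 0.34519, so δ = +20.193°.
cos h₀ = −tan ϕ · tan δ = −tan(-42.3°) × tan(+20.193°) = 0.3347, so h₀ = 1.2295 rad = 70.45°.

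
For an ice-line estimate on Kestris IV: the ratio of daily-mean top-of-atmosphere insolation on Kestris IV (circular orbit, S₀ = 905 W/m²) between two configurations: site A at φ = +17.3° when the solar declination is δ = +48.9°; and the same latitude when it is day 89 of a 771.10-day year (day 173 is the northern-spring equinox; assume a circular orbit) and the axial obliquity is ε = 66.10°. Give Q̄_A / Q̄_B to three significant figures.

Q̄_A / Q̄_B ≈ 1.93

— Configuration A (φ=+17.3°):
cos H₀ = −tan(+17.3°) tan(+48.900°) = -0.3570, H₀ = 1.9359 rad.
Bracket: H₀ sin φ sin δ + cos φ cos δ sin H₀ = 1.9359×0.29737×0.75356 + 0.95476×0.65738×0.93409 = 0.433808 + 0.586272 = 1.020080.
Q̄ = (S₀/π) × [bracket] = (905/π) × 1.020080 = 293.85 W/m².
— Configuration B (φ=+17.3°):
Solar longitude: λ_s = 360° × (89 − 173)/771.10 = -39.217°, i.e. -39.217° + 360° = 320.783°.
sin δ = sin 66.10° × sin 320.783° = -0.57804, so δ = -35.313°.
cos H₀ = −tan(+17.3°) tan(-35.313°) = 0.2206, H₀ = 1.3483 rad.
Bracket: H₀ sin φ sin δ + cos φ cos δ sin H₀ = 1.3483×0.29737×-0.57804 + 0.95476×0.81601×0.97536 = -0.231762 + 0.759897 = 0.528135.
Q̄ = (S₀/π) × [bracket] = (905/π) × 0.528135 = 152.14 W/m².
Ratio Q̄_A / Q̄_B = 293.85 / 152.14 = 1.931.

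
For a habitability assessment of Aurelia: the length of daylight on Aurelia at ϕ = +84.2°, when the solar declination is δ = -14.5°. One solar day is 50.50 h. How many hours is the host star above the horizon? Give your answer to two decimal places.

cos h₀ = −tan ϕ · tan δ = 2.5460 ≥ 1, so the host star never rises (polar night) and h₀ = 0.
Daylight = 2h₀/(2π) × 50.50 h = (0.0000/π) × 50.50 = 0.00 h.

0.00 h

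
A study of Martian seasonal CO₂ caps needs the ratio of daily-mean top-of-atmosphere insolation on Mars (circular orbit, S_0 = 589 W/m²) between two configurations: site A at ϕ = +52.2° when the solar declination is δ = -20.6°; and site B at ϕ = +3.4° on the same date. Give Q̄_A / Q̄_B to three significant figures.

— Configuration A (ϕ=+52.2°):
cos h₀ = −tan(+52.2°) tan(-20.600°) = 0.4846, h₀ = 1.0649 rad.
Bracket: h₀ sin ϕ sin δ + cos ϕ cos δ sin h₀ = 1.0649×0.79016×-0.35184 + 0.61291×0.93606×0.87475 = -0.296053 + 0.501862 = 0.205809.
Q̄ = (S_0/π) × [bracket] = (589/π) × 0.205809 = 38.586 W/m².
— Configuration B (ϕ=+3.4°):
cos h₀ = −tan(+3.4°) tan(-20.600°) = 0.0223, h₀ = 1.5485 rad.
Bracket: h₀ sin ϕ sin δ + cos ϕ cos δ sin h₀ = 1.5485×0.05931×-0.35184 + 0.99824×0.93606×0.99975 = -0.032314 + 0.934179 = 0.901865.
Q̄ = (S_0/π) × [bracket] = (589/π) × 0.901865 = 169.09 W/m².
Ratio Q̄_A / Q̄_B = 38.586 / 169.09 = 0.2282.

Q̄_A / Q̄_B ≈ 0.228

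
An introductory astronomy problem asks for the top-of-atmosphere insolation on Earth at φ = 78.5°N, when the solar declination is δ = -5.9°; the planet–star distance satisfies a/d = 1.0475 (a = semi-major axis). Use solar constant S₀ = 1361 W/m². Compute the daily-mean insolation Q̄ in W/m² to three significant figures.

cos H₀ = −tan(+78.5°) tan(-5.900°) = 0.5079, H₀ = 1.0380 rad.
Bracket: H₀ sin φ sin δ + cos φ cos δ sin H₀ = 1.0380×0.97992×-0.10279 + 0.19937×0.99470×0.86140 = -0.104554 + 0.170827 = 0.066273.
Inverse-square distance factor (a/d)² = 1.0475² = 1.097256.
Q̄ = (S₀/π) × 1.097256 × [bracket] = (1361/π) × 1.097256 × 0.066273 = 31.50 W/m².

Q̄ ≈ 31.5 W/m²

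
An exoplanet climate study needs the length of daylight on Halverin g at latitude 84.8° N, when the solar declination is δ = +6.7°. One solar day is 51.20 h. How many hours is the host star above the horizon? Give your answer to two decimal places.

Sunrise equation: cos h₀ = −tan ϕ · tan δ = -1.2908 ≤ −1, so the host star never sets (polar day) and h₀ = π.
Daylight = 2h₀/(2π) × 51.20 h = (3.1416/π) × 51.20 = 51.20 h.

51.20 h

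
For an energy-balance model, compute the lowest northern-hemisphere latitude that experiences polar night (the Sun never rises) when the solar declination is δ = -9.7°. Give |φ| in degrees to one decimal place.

|φ| = 80.3°

Polar night requires cos H₀ = −tan φ tan δ ≥ 1, i.e. tan φ tan δ ≤ −1.
The boundary is |tan φ| · |tan δ| = 1, so |φ| = 90° − |δ| = 90° − 9.7° = 80.3° in the northern hemisphere.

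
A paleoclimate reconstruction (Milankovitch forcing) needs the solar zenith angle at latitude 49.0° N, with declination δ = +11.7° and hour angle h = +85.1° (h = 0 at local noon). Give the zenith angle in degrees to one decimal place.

θ_z = 78.0°

cos θ_z = sin φ sin δ + cos φ cos δ cos h = 0.153046 + 0.054874 = 0.207920.
θ_z = arccos(0.207920) = 78.0°.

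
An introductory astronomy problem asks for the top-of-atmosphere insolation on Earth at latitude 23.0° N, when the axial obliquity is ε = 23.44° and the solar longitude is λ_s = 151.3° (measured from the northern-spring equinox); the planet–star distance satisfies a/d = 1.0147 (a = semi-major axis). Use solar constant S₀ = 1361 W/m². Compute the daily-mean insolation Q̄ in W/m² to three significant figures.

Q̄ ≈ 457 W/m²

Solar declination: sin δ = sin ε · sin λ_s = sin 23.44° × sin 151.3° = 0.19103, so δ = +11.013°.
cos H₀ = −tan(+23.0°) tan(+11.013°) = -0.0826, H₀ = 1.6535 rad.
Bracket: H₀ sin φ sin δ + cos φ cos δ sin H₀ = 1.6535×0.39073×0.19103 + 0.92050×0.98158×0.99658 = 0.123419 + 0.900454 = 1.023873.
Inverse-square distance factor (a/d)² = 1.0147² = 1.029616.
Q̄ = (S₀/π) × 1.029616 × [bracket] = (1361/π) × 1.029616 × 1.023873 = 456.7 W/m².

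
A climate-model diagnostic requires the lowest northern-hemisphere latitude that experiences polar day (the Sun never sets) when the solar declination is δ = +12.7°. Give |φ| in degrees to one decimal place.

Polar day requires cos H₀ = −tan φ tan δ ≤ −1, i.e. tan φ tan δ ≥ 1.
The boundary is |tan φ| · |tan δ| = 1, so |φ| = 90° − |δ| = 90° − 12.7° = 77.3° in the northern hemisphere.

|φ| = 77.3°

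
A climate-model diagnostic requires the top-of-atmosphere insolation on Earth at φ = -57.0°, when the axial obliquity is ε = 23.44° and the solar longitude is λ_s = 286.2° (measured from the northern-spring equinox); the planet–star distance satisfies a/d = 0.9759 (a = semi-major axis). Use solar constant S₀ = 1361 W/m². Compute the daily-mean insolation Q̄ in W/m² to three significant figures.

Solar declination: sin δ = sin ε · sin λ_s = sin 23.44° × sin 286.2° = -0.38199, so δ = -22.457°.
cos H₀ = −tan(-57.0°) tan(-22.457°) = -0.6365, H₀ = 2.2607 rad.
Bracket: H₀ sin φ sin δ + cos φ cos δ sin H₀ = 2.2607×-0.83867×-0.38199 + 0.54464×0.92416×0.77129 = 0.724246 + 0.388217 = 1.112463.
Inverse-square distance factor (a/d)² = 0.9759² = 0.952381.
Q̄ = (S₀/π) × 0.952381 × [bracket] = (1361/π) × 0.952381 × 1.112463 = 459.0 W/m².

Q̄ ≈ 459 W/m²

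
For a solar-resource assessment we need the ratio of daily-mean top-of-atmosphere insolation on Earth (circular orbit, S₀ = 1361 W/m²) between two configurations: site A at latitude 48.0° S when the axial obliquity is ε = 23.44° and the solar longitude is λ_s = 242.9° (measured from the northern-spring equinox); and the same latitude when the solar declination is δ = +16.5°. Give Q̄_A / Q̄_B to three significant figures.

Q̄_A / Q̄_B ≈ 3.17

— Configuration A (φ=-48.0°):
Solar declination: sin δ = sin ε · sin λ_s = sin 23.44° × sin 242.9° = -0.35412, so δ = -20.739°.
cos H₀ = −tan(-48.0°) tan(-20.739°) = -0.4205, H₀ = 2.0048 rad.
Bracket: H₀ sin φ sin δ + cos φ cos δ sin H₀ = 2.0048×-0.74314×-0.35412 + 0.66913×0.93520×0.90728 = 0.527585 + 0.567749 = 1.095334.
Q̄ = (S₀/π) × [bracket] = (1361/π) × 1.095334 = 474.52 W/m².
— Configuration B (φ=-48.0°):
cos H₀ = −tan(-48.0°) tan(+16.500°) = 0.3290, H₀ = 1.2356 rad.
Bracket: H₀ sin φ sin δ + cos φ cos δ sin H₀ = 1.2356×-0.74314×0.28402 + 0.66913×0.95882×0.94434 = -0.260794 + 0.605865 = 0.345071.
Q̄ = (S₀/π) × [bracket] = (1361/π) × 0.345071 = 149.49 W/m².
Ratio Q̄_A / Q̄_B = 474.52 / 149.49 = 3.174.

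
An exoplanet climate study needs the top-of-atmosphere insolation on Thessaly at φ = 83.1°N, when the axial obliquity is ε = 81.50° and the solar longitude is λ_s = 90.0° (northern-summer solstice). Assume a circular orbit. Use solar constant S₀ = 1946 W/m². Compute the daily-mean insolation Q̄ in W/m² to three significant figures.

Q̄ ≈ 1.91e+03 W/m²

Solar declination: sin δ = sin ε · sin λ_s = sin 81.50° × sin 90.0° = 0.98902, so δ = +81.500°.
cos H₀ = −tan(+83.1°) tan(+81.500°) = -55.2927 ≤ −1 ⇒ polar day, H₀ = π.
Bracket: H₀ sin φ sin δ + cos φ cos δ sin H₀ = 3.1416×0.99276×0.98902 + 0.12014×0.14781×0.00000 = 3.084610 + 0.000000 = 3.084610.
Q̄ = (S₀/π) × [bracket] = (1946/π) × 3.084610 = 1911 W/m².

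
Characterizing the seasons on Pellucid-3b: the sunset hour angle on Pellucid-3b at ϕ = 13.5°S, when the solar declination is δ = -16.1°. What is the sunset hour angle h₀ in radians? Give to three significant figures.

h₀ = 1.64 rad

cos h₀ = −tan ϕ · tan δ = −tan(-13.5°) × tan(-16.100°) = -0.0693, so h₀ = 1.6401 rad = 93.97°.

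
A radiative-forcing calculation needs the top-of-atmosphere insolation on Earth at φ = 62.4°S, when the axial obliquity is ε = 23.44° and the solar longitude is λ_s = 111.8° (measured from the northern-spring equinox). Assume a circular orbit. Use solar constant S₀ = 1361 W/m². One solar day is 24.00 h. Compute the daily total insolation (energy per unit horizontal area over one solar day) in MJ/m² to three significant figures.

1.81 MJ/m²

Solar declination: sin δ = sin ε · sin λ_s = sin 23.44° × sin 111.8° = 0.36934, so δ = +21.675°.
cos H₀ = −tan(-62.4°) tan(+21.675°) = 0.7602, H₀ = 0.7071 rad.
Bracket: H₀ sin φ sin δ + cos φ cos δ sin H₀ = 0.7071×-0.88620×0.36934 + 0.46330×0.92929×0.64965 = -0.231440 + 0.279700 = 0.048260.
Q̄ = (S₀/π) × [bracket] = (1361/π) × 0.048260 = 20.907 W/m².
Daily total = Q̄ × 24.00 h × 3600 s/h = 20.907 × 24.00 × 3600 / 10⁶ = 1.806 MJ/m².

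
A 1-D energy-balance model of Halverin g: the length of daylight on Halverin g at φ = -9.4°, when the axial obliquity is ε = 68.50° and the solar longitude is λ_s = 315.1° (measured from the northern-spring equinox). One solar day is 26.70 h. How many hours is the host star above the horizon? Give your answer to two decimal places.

Solar declination: sin δ = sin ε · sin λ_s = sin 68.50° × sin 315.1° = -0.65676, so δ = -41.053°.
cos H₀ = −tan φ · tan δ = −tan(-9.4°) × tan(-41.053°) = -0.1442, so H₀ = 1.7155 rad = 98.29°.
Daylight = 2H₀/(2π) × 26.70 h = (1.7155/π) × 26.70 = 14.58 h.

14.58 h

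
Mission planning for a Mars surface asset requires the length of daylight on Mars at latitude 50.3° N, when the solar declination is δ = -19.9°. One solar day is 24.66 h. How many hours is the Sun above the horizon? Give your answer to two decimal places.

8.79 h

cos H₀ = −tan φ · tan δ = −tan(+50.3°) × tan(-19.900°) = 0.4360, so H₀ = 1.1196 rad = 64.15°.
Daylight = 2H₀/(2π) × 24.66 h = (1.1196/π) × 24.66 = 8.79 h.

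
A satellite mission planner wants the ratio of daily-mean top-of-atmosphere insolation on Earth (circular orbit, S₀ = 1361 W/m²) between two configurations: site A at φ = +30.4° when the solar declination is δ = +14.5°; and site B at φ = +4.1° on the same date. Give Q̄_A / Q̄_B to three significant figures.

Q̄_A / Q̄_B ≈ 1.05

— Configuration A (φ=+30.4°):
cos H₀ = −tan(+30.4°) tan(+14.500°) = -0.1517, H₀ = 1.7231 rad.
Bracket: H₀ sin φ sin δ + cos φ cos δ sin H₀ = 1.7231×0.50603×0.25038 + 0.86251×0.96815×0.98842 = 0.218316 + 0.825369 = 1.043685.
Q̄ = (S₀/π) × [bracket] = (1361/π) × 1.043685 = 452.14 W/m².
— Configuration B (φ=+4.1°):
cos H₀ = −tan(+4.1°) tan(+14.500°) = -0.0185, H₀ = 1.5893 rad.
Bracket: H₀ sin φ sin δ + cos φ cos δ sin H₀ = 1.5893×0.07150×0.25038 + 0.99744×0.96815×0.99983 = 0.028452 + 0.965507 = 0.993959.
Q̄ = (S₀/π) × [bracket] = (1361/π) × 0.993959 = 430.60 W/m².
Ratio Q̄_A / Q̄_B = 452.14 / 430.60 = 1.050.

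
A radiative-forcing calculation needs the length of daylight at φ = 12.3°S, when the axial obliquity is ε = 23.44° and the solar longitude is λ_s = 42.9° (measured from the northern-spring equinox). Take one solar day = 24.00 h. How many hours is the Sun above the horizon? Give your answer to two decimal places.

Solar declination: sin δ = sin ε · sin λ_s = sin 23.44° × sin 42.9° = 0.27078, so δ = +15.711°.
cos H₀ = −tan φ · tan δ = −tan(-12.3°) × tan(+15.711°) = 0.0613, so H₀ = 1.5094 rad = 86.48°.
Daylight = 2H₀/(2π) × 24.00 h = (1.5094/π) × 24.00 = 11.53 h.

11.53 h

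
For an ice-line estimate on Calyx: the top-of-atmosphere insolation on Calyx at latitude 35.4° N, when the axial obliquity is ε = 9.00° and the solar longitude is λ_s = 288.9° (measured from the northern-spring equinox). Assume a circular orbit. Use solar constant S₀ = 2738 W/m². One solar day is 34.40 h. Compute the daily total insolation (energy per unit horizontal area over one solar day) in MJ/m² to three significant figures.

73.0 MJ/m²

Solar declination: sin δ = sin ε · sin λ_s = sin 9.00° × sin 288.9° = -0.14800, so δ = -8.511°.
cos H₀ = −tan(+35.4°) tan(-8.511°) = 0.1063, H₀ = 1.4642 rad.
Bracket: H₀ sin φ sin δ + cos φ cos δ sin H₀ = 1.4642×0.57928×-0.14800 + 0.81513×0.98899×0.99433 = -0.125531 + 0.801585 = 0.676054.
Q̄ = (S₀/π) × [bracket] = (2738/π) × 0.676054 = 589.20 W/m².
Daily total = Q̄ × 34.40 h × 3600 s/h = 589.20 × 34.40 × 3600 / 10⁶ = 72.97 MJ/m².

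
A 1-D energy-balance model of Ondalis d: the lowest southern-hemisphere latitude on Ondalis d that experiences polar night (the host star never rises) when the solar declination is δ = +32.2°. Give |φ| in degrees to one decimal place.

Polar night requires cos H₀ = −tan φ tan δ ≥ 1, i.e. tan φ tan δ ≤ −1.
The boundary is |tan φ| · |tan δ| = 1, so |φ| = 90° − |δ| = 90° − 32.2° = 57.8° in the southern hemisphere.

|φ| = 57.8°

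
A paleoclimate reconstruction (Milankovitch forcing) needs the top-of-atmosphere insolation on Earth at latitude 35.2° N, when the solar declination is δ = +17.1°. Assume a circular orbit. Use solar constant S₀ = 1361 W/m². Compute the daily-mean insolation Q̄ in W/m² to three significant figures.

cos H₀ = −tan(+35.2°) tan(+17.100°) = -0.2170, H₀ = 1.7896 rad.
Bracket: H₀ sin φ sin δ + cos φ cos δ sin H₀ = 1.7896×0.57643×0.29404 + 0.81714×0.95579×0.97617 = 0.303326 + 0.762403 = 1.065729.
Q̄ = (S₀/π) × [bracket] = (1361/π) × 1.065729 = 461.7 W/m².

Q̄ ≈ 462 W/m²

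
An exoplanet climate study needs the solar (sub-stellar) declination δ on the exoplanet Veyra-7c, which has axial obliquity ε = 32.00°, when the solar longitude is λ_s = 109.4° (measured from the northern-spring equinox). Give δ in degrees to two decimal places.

sin δ = sin ε · sin λ_s = sin 32.00° × sin 109.4° = 0.499832.
δ = arcsin(0.499832) = +29.99°.

δ = +29.99°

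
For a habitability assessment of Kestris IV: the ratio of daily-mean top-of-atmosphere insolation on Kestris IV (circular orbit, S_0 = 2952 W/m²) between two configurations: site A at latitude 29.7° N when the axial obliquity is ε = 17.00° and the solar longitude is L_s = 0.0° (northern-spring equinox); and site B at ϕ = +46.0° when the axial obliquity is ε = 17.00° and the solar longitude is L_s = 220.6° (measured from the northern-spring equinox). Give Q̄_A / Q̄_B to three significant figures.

Q̄_A / Q̄_B ≈ 1.81

— Configuration A (ϕ=+29.7°):
Solar declination: sin δ = sin ε · sin L_s = sin 17.00° × sin 0.0° = 0.00000, so δ = +0.000°.
cos h₀ = −tan(+29.7°) tan(+0.000°) = -0.0000, h₀ = 1.5708 rad.
Bracket: h₀ sin ϕ sin δ + cos ϕ cos δ sin h₀ = 1.5708×0.49546×0.00000 + 0.86863×1.00000×1.00000 = 0.000000 + 0.868630 = 0.868630.
Q̄ = (S_0/π) × [bracket] = (2952/π) × 0.868630 = 816.21 W/m².
— Configuration B (ϕ=+46.0°):
Solar declination: sin δ = sin ε · sin L_s = sin 17.00° × sin 220.6° = -0.19027, so δ = -10.968°.
cos h₀ = −tan(+46.0°) tan(-10.968°) = 0.2007, h₀ = 1.3687 rad.
Bracket: h₀ sin ϕ sin δ + cos ϕ cos δ sin h₀ = 1.3687×0.71934×-0.19027 + 0.69466×0.98173×0.97965 = -0.187332 + 0.668091 = 0.480759.
Q̄ = (S_0/π) × [bracket] = (2952/π) × 0.480759 = 451.75 W/m².
Ratio Q̄_A / Q̄_B = 816.21 / 451.75 = 1.807.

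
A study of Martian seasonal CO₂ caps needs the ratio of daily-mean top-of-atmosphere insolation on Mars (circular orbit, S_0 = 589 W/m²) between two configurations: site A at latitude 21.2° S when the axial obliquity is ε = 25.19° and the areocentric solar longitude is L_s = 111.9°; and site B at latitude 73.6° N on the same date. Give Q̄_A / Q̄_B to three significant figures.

— Configuration A (ϕ=-21.2°):
sin δ = sin 25.19° × sin 111.9° = 0.39491, so δ = +23.260°.
cos h₀ = −tan(-21.2°) tan(+23.260°) = 0.1667, h₀ = 1.4033 rad.
Bracket: h₀ sin ϕ sin δ + cos ϕ cos δ sin h₀ = 1.4033×-0.36162×0.39491 + 0.93232×0.91872×0.98600 = -0.200402 + 0.844549 = 0.644147.
Q̄ = (S_0/π) × [bracket] = (589/π) × 0.644147 = 120.77 W/m².
— Configuration B (ϕ=+73.6°):
cos h₀ = −tan(+73.6°) tan(+23.260°) = -1.4605 ≤ −1 ⇒ polar day, h₀ = π.
Bracket: h₀ sin ϕ sin δ + cos ϕ cos δ sin h₀ = 3.1416×0.95931×0.39491 + 0.28234×0.91872×0.00000 = 1.190167 + 0.000000 = 1.190167.
Q̄ = (S_0/π) × [bracket] = (589/π) × 1.190167 = 223.14 W/m².
Ratio Q̄_A / Q̄_B = 120.77 / 223.14 = 0.5412.

Q̄_A / Q̄_B ≈ 0.541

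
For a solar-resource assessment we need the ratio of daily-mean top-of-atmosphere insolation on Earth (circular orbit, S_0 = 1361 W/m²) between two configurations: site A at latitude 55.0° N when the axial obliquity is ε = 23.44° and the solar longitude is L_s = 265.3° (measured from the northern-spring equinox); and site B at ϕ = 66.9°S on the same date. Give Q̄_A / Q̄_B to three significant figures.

Q̄_A / Q̄_B ≈ 0.105

— Configuration A (ϕ=+55.0°):
Solar declination: sin δ = sin ε · sin L_s = sin 23.44° × sin 265.3° = -0.39645, so δ = -23.356°.
cos h₀ = −tan(+55.0°) tan(-23.356°) = 0.6167, h₀ = 0.9062 rad.
Bracket: h₀ sin ϕ sin δ + cos ϕ cos δ sin h₀ = 0.9062×0.81915×-0.39645 + 0.57358×0.91806×0.78718 = -0.294290 + 0.414514 = 0.120224.
Q̄ = (S_0/π) × [bracket] = (1361/π) × 0.120224 = 52.083 W/m².
— Configuration B (ϕ=-66.9°):
cos h₀ = −tan(-66.9°) tan(-23.356°) = -1.0124 ≤ −1 ⇒ polar day, h₀ = π.
Bracket: h₀ sin ϕ sin δ + cos ϕ cos δ sin h₀ = 3.1416×-0.91982×-0.39645 + 0.39234×0.91806×0.00000 = 1.145624 + 0.000000 = 1.145624.
Q̄ = (S_0/π) × [bracket] = (1361/π) × 1.145624 = 496.31 W/m².
Ratio Q̄_A / Q̄_B = 52.083 / 496.31 = 0.1049.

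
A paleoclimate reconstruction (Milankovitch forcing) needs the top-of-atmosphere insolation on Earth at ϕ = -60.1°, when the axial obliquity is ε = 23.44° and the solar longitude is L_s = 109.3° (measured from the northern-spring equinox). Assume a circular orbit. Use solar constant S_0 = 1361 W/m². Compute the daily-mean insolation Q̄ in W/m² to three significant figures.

Q̄ ≈ 30.8 W/m²

Solar declination: sin δ = sin ε · sin L_s = sin 23.44° × sin 109.3° = 0.37543, so δ = +22.051°.
cos h₀ = −tan(-60.1°) tan(+22.051°) = 0.7044, h₀ = 0.7892 rad.
Bracket: h₀ sin ϕ sin δ + cos ϕ cos δ sin h₀ = 0.7892×-0.86690×0.37543 + 0.49849×0.92685×0.70978 = -0.256853 + 0.327936 = 0.071083.
Q̄ = (S_0/π) × [bracket] = (1361/π) × 0.071083 = 30.79 W/m².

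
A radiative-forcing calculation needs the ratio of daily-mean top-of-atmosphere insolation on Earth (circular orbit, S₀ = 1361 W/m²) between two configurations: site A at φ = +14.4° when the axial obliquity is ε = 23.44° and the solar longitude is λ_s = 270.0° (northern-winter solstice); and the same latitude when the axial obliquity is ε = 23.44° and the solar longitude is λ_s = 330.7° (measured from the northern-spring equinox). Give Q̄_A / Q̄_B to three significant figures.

Q̄_A / Q̄_B ≈ 0.844

— Configuration A (φ=+14.4°):
Solar declination: sin δ = sin ε · sin λ_s = sin 23.44° × sin 270.0° = -0.39779, so δ = -23.440°.
cos H₀ = −tan(+14.4°) tan(-23.440°) = 0.1113, H₀ = 1.4592 rad.
Bracket: H₀ sin φ sin δ + cos φ cos δ sin H₀ = 1.4592×0.24869×-0.39779 + 0.96858×0.91748×0.99378 = -0.144353 + 0.883125 = 0.738772.
Q̄ = (S₀/π) × [bracket] = (1361/π) × 0.738772 = 320.05 W/m².
— Configuration B (φ=+14.4°):
Solar declination: sin δ = sin ε · sin λ_s = sin 23.44° × sin 330.7° = -0.19467, so δ = -11.225°.
cos H₀ = −tan(+14.4°) tan(-11.225°) = 0.0510, H₀ = 1.5198 rad.
Bracket: H₀ sin φ sin δ + cos φ cos δ sin H₀ = 1.5198×0.24869×-0.19467 + 0.96858×0.98087×0.99870 = -0.073577 + 0.948816 = 0.875239.
Q̄ = (S₀/π) × [bracket] = (1361/π) × 0.875239 = 379.17 W/m².
Ratio Q̄_A / Q̄_B = 320.05 / 379.17 = 0.8441.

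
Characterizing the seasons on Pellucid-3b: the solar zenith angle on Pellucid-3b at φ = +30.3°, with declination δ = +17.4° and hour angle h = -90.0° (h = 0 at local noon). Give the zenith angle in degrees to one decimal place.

θ_z = 81.3°

cos θ_z = sin φ sin δ + cos φ cos δ cos h = 0.150874 + 0.000000 = 0.150874.
θ_z = arccos(0.150874) = 81.3°.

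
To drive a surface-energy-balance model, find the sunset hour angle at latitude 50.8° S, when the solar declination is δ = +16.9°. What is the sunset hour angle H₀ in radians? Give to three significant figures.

H₀ = 1.19 rad

cos H₀ = −tan φ · tan δ = −tan(-50.8°) × tan(+16.900°) = 0.3725, so H₀ = 1.1891 rad = 68.13°.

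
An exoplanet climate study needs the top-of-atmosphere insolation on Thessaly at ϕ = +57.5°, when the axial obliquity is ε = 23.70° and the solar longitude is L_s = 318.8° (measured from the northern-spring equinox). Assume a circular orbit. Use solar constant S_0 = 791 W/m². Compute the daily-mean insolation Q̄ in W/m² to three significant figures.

Q̄ ≈ 54.5 W/m²

Solar declination: sin δ = sin ε · sin L_s = sin 23.70° × sin 318.8° = -0.26476, so δ = -15.353°.
cos h₀ = −tan(+57.5°) tan(-15.353°) = 0.4310, h₀ = 1.1252 rad.
Bracket: h₀ sin ϕ sin δ + cos ϕ cos δ sin h₀ = 1.1252×0.84339×-0.26476 + 0.53730×0.96431×0.90237 = -0.251253 + 0.467539 = 0.216286.
Q̄ = (S_0/π) × [bracket] = (791/π) × 0.216286 = 54.46 W/m².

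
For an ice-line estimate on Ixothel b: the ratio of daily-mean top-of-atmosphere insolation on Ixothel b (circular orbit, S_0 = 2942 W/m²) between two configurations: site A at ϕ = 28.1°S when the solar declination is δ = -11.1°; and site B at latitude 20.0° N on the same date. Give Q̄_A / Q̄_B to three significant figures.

Q̄_A / Q̄_B ≈ 1.23

— Configuration A (ϕ=-28.1°):
cos h₀ = −tan(-28.1°) tan(-11.100°) = -0.1048, h₀ = 1.6757 rad.
Bracket: h₀ sin ϕ sin δ + cos ϕ cos δ sin h₀ = 1.6757×-0.47101×-0.19252 + 0.88213×0.98129×0.99450 = 0.151951 + 0.860864 = 1.012815.
Q̄ = (S_0/π) × [bracket] = (2942/π) × 1.012815 = 948.47 W/m².
— Configuration B (ϕ=+20.0°):
cos h₀ = −tan(+20.0°) tan(-11.100°) = 0.0714, h₀ = 1.4993 rad.
Bracket: h₀ sin ϕ sin δ + cos ϕ cos δ sin h₀ = 1.4993×0.34202×-0.19252 + 0.93969×0.98129×0.99745 = -0.098722 + 0.919757 = 0.821035.
Q̄ = (S_0/π) × [bracket] = (2942/π) × 0.821035 = 768.87 W/m².
Ratio Q̄_A / Q̄_B = 948.47 / 768.87 = 1.234.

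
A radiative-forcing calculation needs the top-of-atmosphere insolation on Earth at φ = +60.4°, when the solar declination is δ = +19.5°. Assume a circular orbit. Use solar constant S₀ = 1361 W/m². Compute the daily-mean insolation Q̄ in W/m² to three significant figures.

Q̄ ≈ 440 W/m²

cos H₀ = −tan(+60.4°) tan(+19.500°) = -0.6234, H₀ = 2.2438 rad.
Bracket: H₀ sin φ sin δ + cos φ cos δ sin H₀ = 2.2438×0.86949×0.33381 + 0.49394×0.94264×0.78193 = 0.651251 + 0.364073 = 1.015324.
Q̄ = (S₀/π) × [bracket] = (1361/π) × 1.015324 = 439.9 W/m².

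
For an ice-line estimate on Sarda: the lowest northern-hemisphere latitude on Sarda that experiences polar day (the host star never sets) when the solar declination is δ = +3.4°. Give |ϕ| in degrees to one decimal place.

Polar day requires cos h₀ = −tan ϕ tan δ ≤ −1, i.e. tan ϕ tan δ ≥ 1.
The boundary is |tan ϕ| · |tan δ| = 1, so |ϕ| = 90° − |δ| = 90° − 3.4° = 86.6° in the northern hemisphere.

|ϕ| = 86.6°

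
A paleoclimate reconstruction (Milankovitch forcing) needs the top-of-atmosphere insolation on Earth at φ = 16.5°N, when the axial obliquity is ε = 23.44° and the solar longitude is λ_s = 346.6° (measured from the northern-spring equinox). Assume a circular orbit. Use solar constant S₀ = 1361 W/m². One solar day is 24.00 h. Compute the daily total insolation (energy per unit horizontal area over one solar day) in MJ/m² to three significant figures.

Solar declination: sin δ = sin ε · sin λ_s = sin 23.44° × sin 346.6° = -0.09219, so δ = -5.289°.
cos H₀ = −tan(+16.5°) tan(-5.289°) = 0.0274, H₀ = 1.5434 rad.
Bracket: H₀ sin φ sin δ + cos φ cos δ sin H₀ = 1.5434×0.28402×-0.09219 + 0.95882×0.99574×0.99962 = -0.040412 + 0.954373 = 0.913961.
Q̄ = (S₀/π) × [bracket] = (1361/π) × 0.913961 = 395.95 W/m².
Daily total = Q̄ × 24.00 h × 3600 s/h = 395.95 × 24.00 × 3600 / 10⁶ = 34.21 MJ/m².

34.2 MJ/m²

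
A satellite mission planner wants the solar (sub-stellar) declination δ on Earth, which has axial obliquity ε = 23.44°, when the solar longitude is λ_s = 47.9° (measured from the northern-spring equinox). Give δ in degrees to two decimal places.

δ = +17.17°

sin δ = sin ε · sin λ_s = sin 23.44° × sin 47.9° = 0.295149.
δ = arcsin(0.295149) = +17.17°.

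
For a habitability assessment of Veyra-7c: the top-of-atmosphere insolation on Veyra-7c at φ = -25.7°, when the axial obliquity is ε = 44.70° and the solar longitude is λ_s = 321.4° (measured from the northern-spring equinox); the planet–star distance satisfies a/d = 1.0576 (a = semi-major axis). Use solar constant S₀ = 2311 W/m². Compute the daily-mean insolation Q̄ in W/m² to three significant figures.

Q̄ ≈ 931 W/m²

Solar declination: sin δ = sin ε · sin λ_s = sin 44.70° × sin 321.4° = -0.43883, so δ = -26.029°.
cos H₀ = −tan(-25.7°) tan(-26.029°) = -0.2350, H₀ = 1.8081 rad.
Bracket: H₀ sin φ sin δ + cos φ cos δ sin H₀ = 1.8081×-0.43366×-0.43883 + 0.90108×0.89857×0.97199 = 0.344087 + 0.787004 = 1.131091.
Inverse-square distance factor (a/d)² = 1.0576² = 1.118518.
Q̄ = (S₀/π) × 1.118518 × [bracket] = (2311/π) × 1.118518 × 1.131091 = 930.7 W/m².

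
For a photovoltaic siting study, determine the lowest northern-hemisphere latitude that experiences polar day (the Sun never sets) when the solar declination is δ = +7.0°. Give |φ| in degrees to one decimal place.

Polar day requires cos H₀ = −tan φ tan δ ≤ −1, i.e. tan φ tan δ ≥ 1.
The boundary is |tan φ| · |tan δ| = 1, so |φ| = 90° − |δ| = 90° − 7.0° = 83.0° in the northern hemisphere.

|φ| = 83.0°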